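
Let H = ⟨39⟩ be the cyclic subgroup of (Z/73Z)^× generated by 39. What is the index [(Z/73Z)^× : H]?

The order of 39 must divide φ(73) = 73 − 1 = 72 = 2^3 · 3^2.
Divisors of 72: 1, 2, 3, 4, 6, 8, 9, 12, 18, 24, 36, 72.
Compute 39^d (mod 73) for the divisors d until we hit 1:
39^1 ≡ 39 (mod 73)
39^2 ≡ 61 (mod 73)
39^3 ≡ 43 (mod 73)
39^4 ≡ 71 (mod 73)
39^6 ≡ 24 (mod 73)
39^8 ≡ 4 (mod 73)
39^9 ≡ 10 (mod 73)
39^12 ≡ 65 (mod 73)
39^18 ≡ 27 (mod 73)
39^24 ≡ 64 (mod 73)
39^36 ≡ 72 (mod 73)
39^72 ≡ 1 (mod 73) ✓
The order of 39 is 72, so the subgroup it generates has 72 elements.
[(Z/73Z)^× : ⟨39⟩] = 72/72 = 1.

1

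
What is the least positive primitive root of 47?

5

φ(47) = 47 − 1 = 46 = 2 · 23.
Test candidates g = 2, 3, … against the prime factors q ∈ {2, 23} of φ(47): g is a generator iff g^(46/q) ≢ 1 for every such q.
g = 2: 2^23 ≡ 1 — hits 1, so not a primitive root.
g = 3: 3^23 ≡ 1 — hits 1, so not a primitive root.
g = 4: 4^23 ≡ 1 — hits 1, so not a primitive root.
g = 5: 5^23 ≡ 46; 5^2 ≡ 25 — none is 1, so 5 is a primitive root.
Hence the least primitive root of 47 is 5.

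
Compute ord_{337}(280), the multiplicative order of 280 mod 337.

The order of 280 must divide φ(337) = 337 − 1 = 336 = 2^4 · 3 · 7.
Divisors of 336: 1, 2, 3, 4, 6, 7, 8, 12, 14, 16, 21, 24, 28, 42, 48, 56, 84, 112, 168, 336.
Test each divisor d:
280^1 ≡ 280 (mod 337)
280^2 ≡ 216 (mod 337)
280^3 ≡ 157 (mod 337)
280^4 ≡ 150 (mod 337)
280^6 ≡ 48 (mod 337)
280^7 ≡ 297 (mod 337)
280^8 ≡ 258 (mod 337)
280^12 ≡ 282 (mod 337)
280^14 ≡ 252 (mod 337)
280^16 ≡ 175 (mod 337)
280^21 ≡ 30 (mod 337)
280^24 ≡ 329 (mod 337)
280^28 ≡ 148 (mod 337)
280^42 ≡ 226 (mod 337)
280^48 ≡ 64 (mod 337)
280^56 ≡ 336 (mod 337)
280^84 ≡ 189 (mod 337)
280^112 ≡ 1 (mod 337) ✓
Hence ord(280) = 112.

112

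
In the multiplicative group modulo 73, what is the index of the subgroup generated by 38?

2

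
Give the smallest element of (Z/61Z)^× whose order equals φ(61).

φ(61) = 61 − 1 = 60 = 2^2 · 3 · 5.
g is a primitive root iff g^(60/q) ≢ 1 (mod 61) for each prime q ∈ {2, 3, 5}.
g = 2: 2^30 ≡ 60; 2^20 ≡ 47; 2^12 ≡ 9 — none is 1, so 2 is a primitive root.
The smallest primitive root modulo 61 is 2.

2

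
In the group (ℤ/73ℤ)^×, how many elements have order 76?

0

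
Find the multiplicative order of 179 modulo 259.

ord(179) | φ(259) = φ(7·37) = (7−1)·(37−1) = 6·36 = 216 = 2^3 · 3^3.
Divisors of 216: 1, 2, 3, 4, 6, 8, 9, 12, 18, 24, 27, 36, 54, 72, 108, 216.
Compute 179^d (mod 259) for the divisors d until we hit 1:
179^1 ≡ 179 (mod 259)
179^2 ≡ 184 (mod 259)
179^3 ≡ 43 (mod 259)
179^4 ≡ 186 (mod 259)
179^6 ≡ 36 (mod 259)
179^8 ≡ 149 (mod 259)
179^9 ≡ 253 (mod 259)
179^12 ≡ 1 (mod 259) ✓
So ord_259(179) = 12.

12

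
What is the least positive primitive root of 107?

2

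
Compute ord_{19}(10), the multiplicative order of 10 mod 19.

Since 10 ∈ (Z/19Z)^×, its order divides φ(19) = 19 − 1 = 18 = 2 · 3^2.
Divisors of 18: 1, 2, 3, 6, 9, 18.
Check 10^d mod 19 for each divisor in increasing order:
10^1 ≡ 10
10^2 ≡ 5
10^3 ≡ 12
10^6 ≡ 11
10^9 ≡ 18
10^18 ≡ 1
Hence ord(10) = 18.

18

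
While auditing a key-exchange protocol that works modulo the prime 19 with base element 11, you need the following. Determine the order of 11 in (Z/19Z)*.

3

Since 11 ∈ (Z/19Z)^×, its order divides φ(19) = 19 − 1 = 18 = 2 · 3^2.
Divisors of 18: 1, 2, 3, 6, 9, 18.
Test each divisor d:
11^1 ≡ 11 (mod 19)
11^2 ≡ 7 (mod 19)
11^3 ≡ 1 (mod 19) ✓
Hence ord(11) = 3.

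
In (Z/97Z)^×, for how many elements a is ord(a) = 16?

8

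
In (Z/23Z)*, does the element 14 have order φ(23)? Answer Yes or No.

Yes

φ(23) = 23 − 1 = 22 = 2 · 11.
It suffices to check that the order of 14 is not a proper divisor of 22: compute 14^(22/q) for q ∈ {2, 11}.
14^11 ≡ 22 (mod 23)  [q = 2: ≢ 1 ✓]
14^2 ≡ 12 (mod 23)  [q = 11: ≢ 1 ✓]
All checks pass, so 14 has order 22 and is a primitive root modulo 23.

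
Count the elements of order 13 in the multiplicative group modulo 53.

12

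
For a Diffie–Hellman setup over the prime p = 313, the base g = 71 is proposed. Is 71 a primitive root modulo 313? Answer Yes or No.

No

φ(313) = 313 − 1 = 312 = 2^3 · 3 · 13.
Test 71^(312/q) mod 313 for each prime factor q of 312:
71^156 ≡ 1 (mod 313)  [q = 2: ≡ 1 ✗]
71^104 ≡ 1 (mod 313)  [q = 3: ≡ 1 ✗]
71^24 ≡ 294 (mod 313)  [q = 13: ≢ 1 ✓]
Since 71^156 ≡ 1, the order of 71 divides 156 < 312, so 71 is not a primitive root.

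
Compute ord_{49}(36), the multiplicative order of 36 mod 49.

Since 36 ∈ (Z/49Z)^×, its order divides φ(49) = φ(7^2) = 7·(7−1) = 42 = 2 · 3 · 7.
Divisors of 42: 1, 2, 3, 6, 7, 14, 21, 42.
Check 36^d mod 49 for each divisor in increasing order:
36^1 ≡ 36 (mod 49)
36^2 ≡ 22 (mod 49)
36^3 ≡ 8 (mod 49)
36^6 ≡ 15 (mod 49)
36^7 ≡ 1 (mod 49) ✓
Hence ord(36) = 7.

7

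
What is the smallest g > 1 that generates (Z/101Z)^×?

2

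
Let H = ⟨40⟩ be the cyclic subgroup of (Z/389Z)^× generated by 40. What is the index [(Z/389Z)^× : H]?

1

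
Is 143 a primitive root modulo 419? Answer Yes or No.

φ(419) = 419 − 1 = 418 = 2 · 11 · 19.
An element g generates (Z/419Z)^× iff g^(418/q) ≢ 1 (mod 419) for each prime q ∈ {2, 11, 19}.
143^209 ≡ 418 (mod 419)  [q = 2: ≢ 1 ✓]
143^38 ≡ 13 (mod 419)  [q = 11: ≢ 1 ✓]
143^22 ≡ 7 (mod 419)  [q = 19: ≢ 1 ✓]
All checks pass, so 143 has order 418 and is a primitive root modulo 419.

Yes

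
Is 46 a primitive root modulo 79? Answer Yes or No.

No

φ(79) = 79 − 1 = 78 = 2 · 3 · 13.
46 is a primitive root mod 79 iff 46^(φ(79)/q) ≢ 1 for every prime q | φ(79), i.e. q ∈ {2, 3, 13}.
46^39 ≡ 1 (mod 79)  [q = 2: ≡ 1 ✗]
46^26 ≡ 1 (mod 79)  [q = 3: ≡ 1 ✗]
46^6 ≡ 64 (mod 79)  [q = 13: ≢ 1 ✓]
Since 46^39 ≡ 1, the order of 46 divides 39 < 78, so 46 is not a primitive root.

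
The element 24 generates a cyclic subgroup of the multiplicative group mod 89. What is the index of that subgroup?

1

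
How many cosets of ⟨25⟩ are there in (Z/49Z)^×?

2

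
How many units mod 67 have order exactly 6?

2

φ(67) = 67 − 1 = 66 = 2 · 3 · 11.
(Z/67Z)^× is cyclic (|G| = 66); a cyclic group of order m has exactly φ(d) elements of each order d | m, and none otherwise.
6 = 2 · 3 divides 66, and φ(6) = 2.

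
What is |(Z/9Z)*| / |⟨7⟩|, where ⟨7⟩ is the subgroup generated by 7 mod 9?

2

Since 7 ∈ (Z/9Z)^×, its order divides φ(9) = φ(3^2) = 3·(3−1) = 6 = 2 · 3.
Divisors of 6: 1, 2, 3, 6.
Check 7^d mod 9 for each divisor in increasing order:
7^1 ≡ 7 (mod 9)
7^2 ≡ 4 (mod 9)
7^3 ≡ 1 (mod 9) ✓
Thus |⟨7⟩| = ord(7) = 3.
The index is φ(9) / ord(7) = 6 / 3 = 2.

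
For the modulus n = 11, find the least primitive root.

φ(11) = 11 − 1 = 10 = 2 · 5.
g is a primitive root iff g^(10/q) ≢ 1 (mod 11) for each prime q ∈ {2, 5}.
g = 2: 2^5 ≡ 10; 2^2 ≡ 4 — none is 1, so 2 is a primitive root.
The smallest primitive root modulo 11 is 2.

2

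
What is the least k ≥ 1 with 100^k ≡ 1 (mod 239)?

7

Since 100 ∈ (Z/239Z)^×, its order divides φ(239) = 239 − 1 = 238 = 2 · 7 · 17.
Divisors of 238: 1, 2, 7, 14, 17, 34, 119, 238.
Evaluate successive powers at the divisors of 238:
100^1 ≡ 100 (mod 239)
100^2 ≡ 201 (mod 239)
100^7 ≡ 1 (mod 239) ✓
Therefore the multiplicative order of 100 modulo 239 is 7.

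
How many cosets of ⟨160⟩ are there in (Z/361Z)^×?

ord(160) | φ(361) = φ(19^2) = 19·(19−1) = 342 = 2 · 3^2 · 19.
Divisors of 342: 1, 2, 3, 6, 9, 18, 19, 38, 57, 114, 171, 342.
Check 160^d mod 361 for each divisor in increasing order:
160^1 ≡ 160 (mod 361)
160^2 ≡ 330 (mod 361)
160^3 ≡ 94 (mod 361)
160^6 ≡ 172 (mod 361)
160^9 ≡ 284 (mod 361)
160^18 ≡ 153 (mod 361)
160^19 ≡ 293 (mod 361)
160^38 ≡ 292 (mod 361)
160^57 ≡ 360 (mod 361)
160^114 ≡ 1 (mod 361) ✓
Thus |⟨160⟩| = ord(160) = 114.
The index is φ(361) / ord(160) = 342 / 114 = 3.

3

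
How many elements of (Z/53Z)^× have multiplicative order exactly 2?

φ(53) = 53 − 1 = 52 = 2^2 · 13.
In a cyclic group of order 52, there are φ(d) elements of order d for each divisor d of 52, and zero for non-divisors.
2 | 52, and φ(2) = 2 − 1 = 1.

1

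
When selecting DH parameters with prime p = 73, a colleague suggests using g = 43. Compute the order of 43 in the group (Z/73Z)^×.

24

ord(43) | φ(73) = 73 − 1 = 72 = 2^3 · 3^2.
Divisors of 72: 1, 2, 3, 4, 6, 8, 9, 12, 18, 24, 36, 72.
Evaluate successive powers at the divisors of 72:
43^1 ≡ 43
43^2 ≡ 24
43^3 ≡ 10
43^4 ≡ 65
43^6 ≡ 27
43^8 ≡ 64
43^9 ≡ 51
43^12 ≡ 72
43^18 ≡ 46
43^24 ≡ 1
Hence ord(43) = 24.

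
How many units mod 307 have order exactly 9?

φ(307) = 307 − 1 = 306 = 2 · 3^2 · 17.
(Z/307Z)^× is cyclic (|G| = 306); a cyclic group of order m has exactly φ(d) elements of each order d | m, and none otherwise.
9 = 3^2 divides 306, and φ(9) = 6.

6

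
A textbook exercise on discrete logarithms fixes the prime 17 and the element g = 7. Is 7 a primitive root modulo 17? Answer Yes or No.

φ(17) = 17 − 1 = 16 = 2^4.
It suffices to check that the order of 7 is not a proper divisor of 16: compute 7^(16/q) for q ∈ {2}.
7^8 ≡ 16 (mod 17)  [q = 2: ≢ 1 ✓]
All checks pass, so 7 has order 16 and is a primitive root modulo 17.

Yes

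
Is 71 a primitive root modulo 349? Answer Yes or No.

Yes

φ(349) = 349 − 1 = 348 = 2^2 · 3 · 29.
It suffices to check that the order of 71 is not a proper divisor of 348: compute 71^(348/q) for q ∈ {2, 3, 29}.
71^174 ≡ 348 (mod 349)  [q = 2: ≢ 1 ✓]
71^116 ≡ 226 (mod 349)  [q = 3: ≢ 1 ✓]
71^12 ≡ 280 (mod 349)  [q = 29: ≢ 1 ✓]
Every test exponent gives a nontrivial residue, hence 71 generates the full group.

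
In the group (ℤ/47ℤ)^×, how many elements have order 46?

22

φ(47) = 47 − 1 = 46 = 2 · 23.
In a cyclic group of order 46, there are φ(d) elements of order d for each divisor d of 46, and zero for non-divisors.
46 = 2 · 23 divides 46, and φ(46) = 22.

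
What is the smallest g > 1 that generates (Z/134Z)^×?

φ(134) = φ(2)·φ(67) = 1·66 = 66 = 2 · 3 · 11.
Test candidates g = 2, 3, … against the prime factors q ∈ {2, 3, 11} of φ(134): g is a generator iff g^(66/q) ≢ 1 for every such q.
g = 2: gcd(2, 134) = 2 > 1, not a unit — skip.
g = 3: 3^33 ≡ 133; 3^22 ≡ 1 — hits 1, so not a primitive root.
g = 4: gcd(4, 134) = 2 > 1, not a unit — skip.
g = 5: 5^33 ≡ 133; 5^22 ≡ 1 — hits 1, so not a primitive root.
g = 6: gcd(6, 134) = 2 > 1, not a unit — skip.
g = 7: 7^33 ≡ 133; 7^22 ≡ 29; 7^6 ≡ 131 — none is 1, so 7 is a primitive root.
Hence the least primitive root of 134 is 7.

7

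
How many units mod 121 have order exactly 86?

0

φ(121) = φ(11^2) = 11·(11−1) = 110 = 2 · 5 · 11.
(Z/121Z)^× is cyclic (|G| = 110); a cyclic group of order m has exactly φ(d) elements of each order d | m, and none otherwise.
86 does not divide 110, so no element of (Z/121Z)^× has order 86.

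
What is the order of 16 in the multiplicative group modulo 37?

9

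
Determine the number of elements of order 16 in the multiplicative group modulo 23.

0

φ(23) = 23 − 1 = 22 = 2 · 11.
(Z/23Z)^× is cyclic (|G| = 22); a cyclic group of order m has exactly φ(d) elements of each order d | m, and none otherwise.
16 does not divide 22, so no element of (Z/23Z)^× has order 16.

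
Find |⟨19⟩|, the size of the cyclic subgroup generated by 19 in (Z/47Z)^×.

46

The order of 19 must divide φ(47) = 47 − 1 = 46 = 2 · 23.
Divisors of 46: 1, 2, 23, 46.
Check 19^d mod 47 for each divisor in increasing order:
19^1 ≡ 19
19^2 ≡ 32
19^23 ≡ 46
19^46 ≡ 1
So ord_47(19) = 46.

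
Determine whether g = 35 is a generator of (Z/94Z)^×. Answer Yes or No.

Yes

φ(94) = φ(2)·φ(47) = 1·46 = 46 = 2 · 23.
Test 35^(46/q) mod 94 for each prime factor q of 46:
35^23 ≡ 93 (mod 94)  [q = 2: ≢ 1 ✓]
35^2 ≡ 3 (mod 94)  [q = 23: ≢ 1 ✓]
None equal 1, so ord_94(35) = 46: 35 is a primitive root.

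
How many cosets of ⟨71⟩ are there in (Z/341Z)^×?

20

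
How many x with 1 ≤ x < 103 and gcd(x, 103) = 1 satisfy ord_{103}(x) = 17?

φ(103) = 103 − 1 = 102 = 2 · 3 · 17.
(Z/103Z)^× is cyclic (|G| = 102); a cyclic group of order m has exactly φ(d) elements of each order d | m, and none otherwise.
17 | 102, and φ(17) = 17 − 1 = 16.

16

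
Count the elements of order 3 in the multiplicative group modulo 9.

φ(9) = φ(3^2) = 3·(3−1) = 6 = 2 · 3.
(Z/9Z)^× is cyclic (|G| = 6); a cyclic group of order m has exactly φ(d) elements of each order d | m, and none otherwise.
3 | 6, and φ(3) = 3 − 1 = 2.

2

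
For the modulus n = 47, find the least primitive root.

φ(47) = 47 − 1 = 46 = 2 · 23.
Test candidates g = 2, 3, … against the prime factors q ∈ {2, 23} of φ(47): g is a generator iff g^(46/q) ≢ 1 for every such q.
g = 2: 2^23 ≡ 1 — hits 1, so not a primitive root.
g = 3: 3^23 ≡ 1 — hits 1, so not a primitive root.
g = 4: 4^23 ≡ 1 — hits 1, so not a primitive root.
g = 5: 5^23 ≡ 46; 5^2 ≡ 25 — none is 1, so 5 is a primitive root.
The smallest primitive root modulo 47 is 5.

5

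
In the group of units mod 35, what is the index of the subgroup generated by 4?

By Lagrange's theorem, ord_35(4) divides φ(35) = φ(5·7) = (5−1)·(7−1) = 4·6 = 24 = 2^3 · 3.
Divisors of 24: 1, 2, 3, 4, 6, 8, 12, 24.
Evaluate successive powers at the divisors of 24:
4^1 ≡ 4 (mod 35)
4^2 ≡ 16 (mod 35)
4^3 ≡ 29 (mod 35)
4^4 ≡ 11 (mod 35)
4^6 ≡ 1 (mod 35) ✓
Thus |⟨4⟩| = ord(4) = 6.
[(Z/35Z)^× : ⟨4⟩] = 24/6 = 4.

4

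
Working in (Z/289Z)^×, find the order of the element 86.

17

The order of 86 must divide φ(289) = φ(17^2) = 17·(17−1) = 272 = 2^4 · 17.
Divisors of 272: 1, 2, 4, 8, 16, 17, 34, 68, 136, 272.
Evaluate successive powers at the divisors of 272:
86^1 ≡ 86
86^2 ≡ 171
86^4 ≡ 52
86^8 ≡ 103
86^16 ≡ 205
86^17 ≡ 1
So ord_289(86) = 17.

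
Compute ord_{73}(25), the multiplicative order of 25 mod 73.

36

ord(25) | φ(73) = 73 − 1 = 72 = 2^3 · 3^2.
Divisors of 72: 1, 2, 3, 4, 6, 8, 9, 12, 18, 24, 36, 72.
Check 25^d mod 73 for each divisor in increasing order:
25^1 ≡ 25 (mod 73)
25^2 ≡ 41 (mod 73)
25^3 ≡ 3 (mod 73)
25^4 ≡ 2 (mod 73)
25^6 ≡ 9 (mod 73)
25^8 ≡ 4 (mod 73)
25^9 ≡ 27 (mod 73)
25^12 ≡ 8 (mod 73)
25^18 ≡ 72 (mod 73)
25^24 ≡ 64 (mod 73)
25^36 ≡ 1 (mod 73) ✓
The smallest such exponent is 36, so the order of 25 is 36.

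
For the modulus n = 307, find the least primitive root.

5

φ(307) = 307 − 1 = 306 = 2 · 3^2 · 17.
Test candidates g = 2, 3, … against the prime factors q ∈ {2, 3, 17} of φ(307): g is a generator iff g^(306/q) ≢ 1 for every such q.
g = 2: 2^153 ≡ 306; 2^102 ≡ 1 — hits 1, so not a primitive root.
g = 3: 3^153 ≡ 306; 3^102 ≡ 1 — hits 1, so not a primitive root.
g = 4: 4^153 ≡ 1 — hits 1, so not a primitive root.
g = 5: 5^153 ≡ 306; 5^102 ≡ 289; 5^18 ≡ 81 — none is 1, so 5 is a primitive root.
So 5 is the smallest generator of (Z/307Z)^×.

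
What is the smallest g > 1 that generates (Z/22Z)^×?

7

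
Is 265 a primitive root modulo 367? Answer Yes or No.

Yes

φ(367) = 367 − 1 = 366 = 2 · 3 · 61.
It suffices to check that the order of 265 is not a proper divisor of 366: compute 265^(366/q) for q ∈ {2, 3, 61}.
265^183 ≡ 366 (mod 367)  [q = 2: ≢ 1 ✓]
265^122 ≡ 83 (mod 367)  [q = 3: ≢ 1 ✓]
265^6 ≡ 114 (mod 367)  [q = 61: ≢ 1 ✓]
None equal 1, so ord_367(265) = 366: 265 is a primitive root.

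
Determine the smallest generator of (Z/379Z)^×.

2

φ(379) = 379 − 1 = 378 = 2 · 3^3 · 7.
g is a primitive root iff g^(378/q) ≢ 1 (mod 379) for each prime q ∈ {2, 3, 7}.
g = 2: 2^189 ≡ 378; 2^126 ≡ 327; 2^54 ≡ 125 — none is 1, so 2 is a primitive root.
So 2 is the smallest generator of (Z/379Z)^×.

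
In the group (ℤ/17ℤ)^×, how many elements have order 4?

2

φ(17) = 17 − 1 = 16 = 2^4.
Since (Z/17Z)^× is cyclic of order 16, the number of elements of order d is φ(d) when d | 16 and 0 otherwise.
4 = 2^2 divides 16, and φ(4) = 2.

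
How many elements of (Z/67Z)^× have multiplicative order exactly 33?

20

φ(67) = 67 − 1 = 66 = 2 · 3 · 11.
(Z/67Z)^× is cyclic (|G| = 66); a cyclic group of order m has exactly φ(d) elements of each order d | m, and none otherwise.
33 = 3 · 11 divides 66, and φ(33) = 20.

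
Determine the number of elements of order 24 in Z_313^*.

8

φ(313) = 313 − 1 = 312 = 2^3 · 3 · 13.
In a cyclic group of order 312, there are φ(d) elements of order d for each divisor d of 312, and zero for non-divisors.
24 = 2^3 · 3 divides 312, and φ(24) = 8.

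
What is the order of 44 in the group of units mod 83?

41

ord(44) | φ(83) = 83 − 1 = 82 = 2 · 41.
Divisors of 82: 1, 2, 41, 82.
Compute 44^d (mod 83) for the divisors d until we hit 1:
44^1 ≡ 44 (mod 83)
44^2 ≡ 27 (mod 83)
44^41 ≡ 1 (mod 83) ✓
So ord_83(44) = 41.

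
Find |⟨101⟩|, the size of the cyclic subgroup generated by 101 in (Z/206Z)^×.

102

The order of 101 must divide φ(206) = φ(2)·φ(103) = 1·102 = 102 = 2 · 3 · 17.
Divisors of 102: 1, 2, 3, 6, 17, 34, 51, 102.
Evaluate successive powers at the divisors of 102:
101^1 ≡ 101
101^2 ≡ 107
101^3 ≡ 95
101^6 ≡ 167
101^17 ≡ 47
101^34 ≡ 149
101^51 ≡ 205
101^102 ≡ 1
Hence ord(101) = 102.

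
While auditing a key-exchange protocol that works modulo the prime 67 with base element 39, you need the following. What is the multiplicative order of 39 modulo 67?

33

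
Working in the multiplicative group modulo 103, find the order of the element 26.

51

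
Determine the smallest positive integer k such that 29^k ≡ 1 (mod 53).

By Lagrange's theorem, ord_53(29) divides φ(53) = 53 − 1 = 52 = 2^2 · 13.
Divisors of 52: 1, 2, 4, 13, 26, 52.
Check 29^d mod 53 for each divisor in increasing order:
29^1 ≡ 29 (mod 53)
29^2 ≡ 46 (mod 53)
29^4 ≡ 49 (mod 53)
29^13 ≡ 52 (mod 53)
29^26 ≡ 1 (mod 53) ✓
Hence ord(29) = 26.

26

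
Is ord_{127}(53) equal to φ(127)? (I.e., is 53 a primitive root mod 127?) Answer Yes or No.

Yes

φ(127) = 127 − 1 = 126 = 2 · 3^2 · 7.
53 is a primitive root mod 127 iff 53^(φ(127)/q) ≢ 1 for every prime q | φ(127), i.e. q ∈ {2, 3, 7}.
53^63 ≡ 126 (mod 127)  [q = 2: ≢ 1 ✓]
53^42 ≡ 19 (mod 127)  [q = 3: ≢ 1 ✓]
53^18 ≡ 16 (mod 127)  [q = 7: ≢ 1 ✓]
None equal 1, so ord_127(53) = 126: 53 is a primitive root.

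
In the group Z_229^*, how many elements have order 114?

36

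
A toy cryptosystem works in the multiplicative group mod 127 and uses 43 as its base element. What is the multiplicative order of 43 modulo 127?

126

Since 43 ∈ (Z/127Z)^×, its order divides φ(127) = 127 − 1 = 126 = 2 · 3^2 · 7.
Divisors of 126: 1, 2, 3, 6, 7, 9, 14, 18, 21, 42, 63, 126.
Evaluate successive powers at the divisors of 126:
43^1 ≡ 43 (mod 127)
43^2 ≡ 71 (mod 127)
43^3 ≡ 5 (mod 127)
43^6 ≡ 25 (mod 127)
43^7 ≡ 59 (mod 127)
43^9 ≡ 125 (mod 127)
43^14 ≡ 52 (mod 127)
43^18 ≡ 4 (mod 127)
43^21 ≡ 20 (mod 127)
43^42 ≡ 19 (mod 127)
43^63 ≡ 126 (mod 127)
43^126 ≡ 1 (mod 127) ✓
Therefore the multiplicative order of 43 modulo 127 is 126.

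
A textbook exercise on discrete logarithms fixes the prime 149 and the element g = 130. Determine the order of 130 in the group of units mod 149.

ord(130) | φ(149) = 149 − 1 = 148 = 2^2 · 37.
Divisors of 148: 1, 2, 4, 37, 74, 148.
Evaluate successive powers at the divisors of 148:
130^1 ≡ 130 (mod 149)
130^2 ≡ 63 (mod 149)
130^4 ≡ 95 (mod 149)
130^37 ≡ 148 (mod 149)
130^74 ≡ 1 (mod 149) ✓
Therefore the multiplicative order of 130 modulo 149 is 74.

74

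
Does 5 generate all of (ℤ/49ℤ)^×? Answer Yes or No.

φ(49) = φ(7^2) = 7·(7−1) = 42 = 2 · 3 · 7.
It suffices to check that the order of 5 is not a proper divisor of 42: compute 5^(42/q) for q ∈ {2, 3, 7}.
5^21 ≡ 48 (mod 49)  [q = 2: ≢ 1 ✓]
5^14 ≡ 18 (mod 49)  [q = 3: ≢ 1 ✓]
5^6 ≡ 43 (mod 49)  [q = 7: ≢ 1 ✓]
Every test exponent gives a nontrivial residue, hence 5 generates the full group.

Yes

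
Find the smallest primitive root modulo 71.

7

φ(71) = 71 − 1 = 70 = 2 · 5 · 7.
g is a primitive root iff g^(70/q) ≢ 1 (mod 71) for each prime q ∈ {2, 5, 7}.
g = 2: 2^35 ≡ 1 — hits 1, so not a primitive root.
g = 3: 3^35 ≡ 1 — hits 1, so not a primitive root.
g = 4: 4^35 ≡ 1 — hits 1, so not a primitive root.
g = 5: 5^35 ≡ 1 — hits 1, so not a primitive root.
g = 6: 6^35 ≡ 1 — hits 1, so not a primitive root.
g = 7: 7^35 ≡ 70; 7^14 ≡ 54; 7^10 ≡ 45 — none is 1, so 7 is a primitive root.
Hence the least primitive root of 71 is 7.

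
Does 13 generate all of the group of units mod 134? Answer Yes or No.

Yes

φ(134) = φ(2)·φ(67) = 1·66 = 66 = 2 · 3 · 11.
It suffices to check that the order of 13 is not a proper divisor of 66: compute 13^(66/q) for q ∈ {2, 3, 11}.
13^33 ≡ 133 (mod 134)  [q = 2: ≢ 1 ✓]
13^22 ≡ 37 (mod 134)  [q = 3: ≢ 1 ✓]
13^6 ≡ 129 (mod 134)  [q = 11: ≢ 1 ✓]
None equal 1, so ord_134(13) = 66: 13 is a primitive root.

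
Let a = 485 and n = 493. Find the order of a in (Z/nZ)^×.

Since 485 ∈ (Z/493Z)^×, its order divides φ(493) = φ(17·29) = (17−1)·(29−1) = 16·28 = 448 = 2^6 · 7.
Divisors of 448: 1, 2, 4, 7, 8, 14, 16, 28, 32, 56, 64, 112, 224, 448.
Check 485^d mod 493 for each divisor in increasing order:
485^1 ≡ 485 (mod 493)
485^2 ≡ 64 (mod 493)
485^4 ≡ 152 (mod 493)
485^7 ≡ 70 (mod 493)
485^8 ≡ 426 (mod 493)
485^14 ≡ 463 (mod 493)
485^16 ≡ 52 (mod 493)
485^28 ≡ 407 (mod 493)
485^32 ≡ 239 (mod 493)
485^56 ≡ 1 (mod 493) ✓
Hence ord(485) = 56.

56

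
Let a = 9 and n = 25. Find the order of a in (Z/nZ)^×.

ord(9) | φ(25) = φ(5^2) = 5·(5−1) = 20 = 2^2 · 5.
Divisors of 20: 1, 2, 4, 5, 10, 20.
Evaluate successive powers at the divisors of 20:
9^1 ≡ 9
9^2 ≡ 6
9^4 ≡ 11
9^5 ≡ 24
9^10 ≡ 1
So ord_25(9) = 10.

10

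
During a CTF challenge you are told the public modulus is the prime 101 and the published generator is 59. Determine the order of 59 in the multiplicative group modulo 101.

The order of 59 must divide φ(101) = 101 − 1 = 100 = 2^2 · 5^2.
Divisors of 100: 1, 2, 4, 5, 10, 20, 25, 50, 100.
Compute 59^d (mod 101) for the divisors d until we hit 1:
59^1 ≡ 59
59^2 ≡ 47
59^4 ≡ 88
59^5 ≡ 41
59^10 ≡ 65
59^20 ≡ 84
59^25 ≡ 10
59^50 ≡ 100
59^100 ≡ 1
So ord_101(59) = 100.

100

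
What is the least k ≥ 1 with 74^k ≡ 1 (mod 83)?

ord(74) | φ(83) = 83 − 1 = 82 = 2 · 41.
Divisors of 82: 1, 2, 41, 82.
Compute 74^d (mod 83) for the divisors d until we hit 1:
74^1 ≡ 74 (mod 83)
74^2 ≡ 81 (mod 83)
74^41 ≡ 82 (mod 83)
74^82 ≡ 1 (mod 83) ✓
Hence ord(74) = 82.

82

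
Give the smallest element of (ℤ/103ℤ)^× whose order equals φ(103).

5

φ(103) = 103 − 1 = 102 = 2 · 3 · 17.
Test candidates g = 2, 3, … against the prime factors q ∈ {2, 3, 17} of φ(103): g is a generator iff g^(102/q) ≢ 1 for every such q.
g = 2: 2^51 ≡ 1 — hits 1, so not a primitive root.
g = 3: 3^51 ≡ 102; 3^34 ≡ 1 — hits 1, so not a primitive root.
g = 4: 4^51 ≡ 1 — hits 1, so not a primitive root.
g = 5: 5^51 ≡ 102; 5^34 ≡ 56; 5^6 ≡ 72 — none is 1, so 5 is a primitive root.
Hence the least primitive root of 103 is 5.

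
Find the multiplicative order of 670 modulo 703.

18

ord(670) | φ(703) = φ(19·37) = (19−1)·(37−1) = 18·36 = 648 = 2^3 · 3^4.
Divisors of 648: 1, 2, 3, 4, 6, 8, 9, 12, 18, 24, 27, 36, 54, 72, 81, 108, 162, 216, 324, 648.
Compute 670^d (mod 703) for the divisors d until we hit 1:
670^1 ≡ 670
670^2 ≡ 386
670^3 ≡ 619
670^4 ≡ 663
670^6 ≡ 26
670^8 ≡ 194
670^9 ≡ 628
670^12 ≡ 676
670^18 ≡ 1
The smallest such exponent is 18, so the order of 670 is 18.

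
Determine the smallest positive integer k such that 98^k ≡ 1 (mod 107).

106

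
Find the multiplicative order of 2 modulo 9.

6

The order of 2 must divide φ(9) = φ(3^2) = 3·(3−1) = 6 = 2 · 3.
Divisors of 6: 1, 2, 3, 6.
Check 2^d mod 9 for each divisor in increasing order:
2^1 ≡ 2 (mod 9)
2^2 ≡ 4 (mod 9)
2^3 ≡ 8 (mod 9)
2^6 ≡ 1 (mod 9) ✓
Hence ord(2) = 6.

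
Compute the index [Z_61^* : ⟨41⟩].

Since 41 ∈ (Z/61Z)^×, its order divides φ(61) = 61 − 1 = 60 = 2^2 · 3 · 5.
Divisors of 60: 1, 2, 3, 4, 5, 6, 10, 12, 15, 20, 30, 60.
Check 41^d mod 61 for each divisor in increasing order:
41^1 ≡ 41
41^2 ≡ 34
41^3 ≡ 52
41^4 ≡ 58
41^5 ≡ 60
41^6 ≡ 20
41^10 ≡ 1
Thus |⟨41⟩| = ord(41) = 10.
[(Z/61Z)^× : ⟨41⟩] = 60/10 = 6.

6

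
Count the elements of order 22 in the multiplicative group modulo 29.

0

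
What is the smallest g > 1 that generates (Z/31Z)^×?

φ(31) = 31 − 1 = 30 = 2 · 3 · 5.
Test candidates g = 2, 3, … against the prime factors q ∈ {2, 3, 5} of φ(31): g is a generator iff g^(30/q) ≢ 1 for every such q.
g = 2: 2^15 ≡ 1 — hits 1, so not a primitive root.
g = 3: 3^15 ≡ 30; 3^10 ≡ 25; 3^6 ≡ 16 — none is 1, so 3 is a primitive root.
So 3 is the smallest generator of (Z/31Z)^×.

3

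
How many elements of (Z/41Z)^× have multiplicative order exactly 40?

16

φ(41) = 41 − 1 = 40 = 2^3 · 5.
(Z/41Z)^× is cyclic (|G| = 40); a cyclic group of order m has exactly φ(d) elements of each order d | m, and none otherwise.
40 = 2^3 · 5 divides 40, and φ(40) = 16.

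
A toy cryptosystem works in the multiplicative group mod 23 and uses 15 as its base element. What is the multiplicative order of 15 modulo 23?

Since 15 ∈ (Z/23Z)^×, its order divides φ(23) = 23 − 1 = 22 = 2 · 11.
Divisors of 22: 1, 2, 11, 22.
Evaluate successive powers at the divisors of 22:
15^1 ≡ 15
15^2 ≡ 18
15^11 ≡ 22
15^22 ≡ 1
Therefore the multiplicative order of 15 modulo 23 is 22.

22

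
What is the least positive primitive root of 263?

φ(263) = 263 − 1 = 262 = 2 · 131.
g is a primitive root iff g^(262/q) ≢ 1 (mod 263) for each prime q ∈ {2, 131}.
g = 2: 2^131 ≡ 1 — hits 1, so not a primitive root.
g = 3: 3^131 ≡ 1 — hits 1, so not a primitive root.
g = 4: 4^131 ≡ 1 — hits 1, so not a primitive root.
g = 5: 5^131 ≡ 262; 5^2 ≡ 25 — none is 1, so 5 is a primitive root.
The smallest primitive root modulo 263 is 5.

5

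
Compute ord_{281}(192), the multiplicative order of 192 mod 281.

8

By Lagrange's theorem, ord_281(192) divides φ(281) = 281 − 1 = 280 = 2^3 · 5 · 7.
Divisors of 280: 1, 2, 4, 5, 7, 8, 10, 14, 20, 28, 35, 40, 56, 70, 140, 280.
Compute 192^d (mod 281) for the divisors d until we hit 1:
192^1 ≡ 192 (mod 281)
192^2 ≡ 53 (mod 281)
192^4 ≡ 280 (mod 281)
192^5 ≡ 89 (mod 281)
192^7 ≡ 221 (mod 281)
192^8 ≡ 1 (mod 281) ✓
So ord_281(192) = 8.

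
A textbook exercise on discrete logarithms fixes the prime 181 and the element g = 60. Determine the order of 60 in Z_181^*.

Since 60 ∈ (Z/181Z)^×, its order divides φ(181) = 181 − 1 = 180 = 2^2 · 3^2 · 5.
Divisors of 180: 1, 2, 3, 4, 5, 6, 9, 10, 12, 15, 18, 20, 30, 36, 45, 60, 90, 180.
Evaluate successive powers at the divisors of 180:
60^1 ≡ 60
60^2 ≡ 161
60^3 ≡ 67
60^4 ≡ 38
60^5 ≡ 108
60^6 ≡ 145
60^9 ≡ 122
60^10 ≡ 80
60^12 ≡ 29
60^15 ≡ 133
60^18 ≡ 42
60^20 ≡ 65
60^30 ≡ 132
60^36 ≡ 135
60^45 ≡ 180
60^60 ≡ 48
60^90 ≡ 1
Hence ord(60) = 90.

90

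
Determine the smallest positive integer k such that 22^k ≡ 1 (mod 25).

20

ord(22) | φ(25) = φ(5^2) = 5·(5−1) = 20 = 2^2 · 5.
Divisors of 20: 1, 2, 4, 5, 10, 20.
Test each divisor d:
22^1 ≡ 22
22^2 ≡ 9
22^4 ≡ 6
22^5 ≡ 7
22^10 ≡ 24
22^20 ≡ 1
Hence ord(22) = 20.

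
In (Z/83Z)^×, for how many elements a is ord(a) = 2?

1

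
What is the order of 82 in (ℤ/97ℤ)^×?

96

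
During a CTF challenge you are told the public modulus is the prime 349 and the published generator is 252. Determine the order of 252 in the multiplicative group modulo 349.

Since 252 ∈ (Z/349Z)^×, its order divides φ(349) = 349 − 1 = 348 = 2^2 · 3 · 29.
Divisors of 348: 1, 2, 3, 4, 6, 12, 29, 58, 87, 116, 174, 348.
Evaluate successive powers at the divisors of 348:
252^1 ≡ 252 (mod 349)
252^2 ≡ 335 (mod 349)
252^3 ≡ 311 (mod 349)
252^4 ≡ 196 (mod 349)
252^6 ≡ 48 (mod 349)
252^12 ≡ 210 (mod 349)
252^29 ≡ 24 (mod 349)
252^58 ≡ 227 (mod 349)
252^87 ≡ 213 (mod 349)
252^116 ≡ 226 (mod 349)
252^174 ≡ 348 (mod 349)
252^348 ≡ 1 (mod 349) ✓
So ord_349(252) = 348.

348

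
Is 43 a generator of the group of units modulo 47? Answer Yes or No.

Yes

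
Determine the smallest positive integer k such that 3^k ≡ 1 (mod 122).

10

The order of 3 must divide φ(122) = φ(2)·φ(61) = 1·60 = 60 = 2^2 · 3 · 5.
Divisors of 60: 1, 2, 3, 4, 5, 6, 10, 12, 15, 20, 30, 60.
Check 3^d mod 122 for each divisor in increasing order:
3^1 ≡ 3 (mod 122)
3^2 ≡ 9 (mod 122)
3^3 ≡ 27 (mod 122)
3^4 ≡ 81 (mod 122)
3^5 ≡ 121 (mod 122)
3^6 ≡ 119 (mod 122)
3^10 ≡ 1 (mod 122) ✓
Therefore the multiplicative order of 3 modulo 122 is 10.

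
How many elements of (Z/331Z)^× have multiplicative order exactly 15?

8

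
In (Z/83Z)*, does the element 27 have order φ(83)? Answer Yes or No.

φ(83) = 83 − 1 = 82 = 2 · 41.
An element g generates (Z/83Z)^× iff g^(82/q) ≢ 1 (mod 83) for each prime q ∈ {2, 41}.
27^41 ≡ 1 (mod 83)  [q = 2: ≡ 1 ✗]
27^2 ≡ 65 (mod 83)  [q = 41: ≢ 1 ✓]
The check at q = 2 fails, so 27 generates a proper subgroup.

No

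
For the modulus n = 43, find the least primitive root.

φ(43) = 43 − 1 = 42 = 2 · 3 · 7.
Test candidates g = 2, 3, … against the prime factors q ∈ {2, 3, 7} of φ(43): g is a generator iff g^(42/q) ≢ 1 for every such q.
g = 2: 2^21 ≡ 42; 2^14 ≡ 1 — hits 1, so not a primitive root.
g = 3: 3^21 ≡ 42; 3^14 ≡ 36; 3^6 ≡ 41 — none is 1, so 3 is a primitive root.
The smallest primitive root modulo 43 is 3.

3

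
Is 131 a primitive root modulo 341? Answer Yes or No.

341 = 11 · 31 is a product of two distinct odd primes, so (Z/341Z)^× ≅ (Z/11Z)^× × (Z/31Z)^× is not cyclic.
No primitive root modulo 341 exists; in particular 131 is not one.

No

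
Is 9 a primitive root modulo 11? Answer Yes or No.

φ(11) = 11 − 1 = 10 = 2 · 5.
It suffices to check that the order of 9 is not a proper divisor of 10: compute 9^(10/q) for q ∈ {2, 5}.
9^5 ≡ 1 (mod 11)  [q = 2: ≡ 1 ✗]
9^2 ≡ 4 (mod 11)  [q = 5: ≢ 1 ✓]
The check at q = 2 fails, so 9 generates a proper subgroup.

No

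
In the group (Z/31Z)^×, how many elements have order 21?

0

φ(31) = 31 − 1 = 30 = 2 · 3 · 5.
Since (Z/31Z)^× is cyclic of order 30, the number of elements of order d is φ(d) when d | 30 and 0 otherwise.
Here 30 is not a multiple of 21, so there are no elements of order 21.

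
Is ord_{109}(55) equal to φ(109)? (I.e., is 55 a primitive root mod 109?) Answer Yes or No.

No

φ(109) = 109 − 1 = 108 = 2^2 · 3^3.
Test 55^(108/q) mod 109 for each prime factor q of 108:
55^54 ≡ 108 (mod 109)  [q = 2: ≢ 1 ✓]
55^36 ≡ 1 (mod 109)  [q = 3: ≡ 1 ✗]
Since 55^36 ≡ 1, the order of 55 divides 36 < 108, so 55 is not a primitive root.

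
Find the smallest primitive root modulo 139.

φ(139) = 139 − 1 = 138 = 2 · 3 · 23.
Test candidates g = 2, 3, … against the prime factors q ∈ {2, 3, 23} of φ(139): g is a generator iff g^(138/q) ≢ 1 for every such q.
g = 2: 2^69 ≡ 138; 2^46 ≡ 96; 2^6 ≡ 64 — none is 1, so 2 is a primitive root.
Hence the least primitive root of 139 is 2.

2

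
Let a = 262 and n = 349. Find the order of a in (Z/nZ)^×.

By Lagrange's theorem, ord_349(262) divides φ(349) = 349 − 1 = 348 = 2^2 · 3 · 29.
Divisors of 348: 1, 2, 3, 4, 6, 12, 29, 58, 87, 116, 174, 348.
Compute 262^d (mod 349) for the divisors d until we hit 1:
262^1 ≡ 262 (mod 349)
262^2 ≡ 240 (mod 349)
262^3 ≡ 60 (mod 349)
262^4 ≡ 15 (mod 349)
262^6 ≡ 110 (mod 349)
262^12 ≡ 234 (mod 349)
262^29 ≡ 123 (mod 349)
262^58 ≡ 122 (mod 349)
262^87 ≡ 348 (mod 349)
262^116 ≡ 226 (mod 349)
262^174 ≡ 1 (mod 349) ✓
Hence ord(262) = 174.

174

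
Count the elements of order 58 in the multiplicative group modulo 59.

28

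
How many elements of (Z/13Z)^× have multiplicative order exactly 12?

4

φ(13) = 13 − 1 = 12 = 2^2 · 3.
(Z/13Z)^× is cyclic (|G| = 12); a cyclic group of order m has exactly φ(d) elements of each order d | m, and none otherwise.
12 = 2^2 · 3 divides 12, and φ(12) = 4.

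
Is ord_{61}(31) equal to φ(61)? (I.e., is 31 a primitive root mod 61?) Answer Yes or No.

φ(61) = 61 − 1 = 60 = 2^2 · 3 · 5.
It suffices to check that the order of 31 is not a proper divisor of 60: compute 31^(60/q) for q ∈ {2, 3, 5}.
31^30 ≡ 60 (mod 61)  [q = 2: ≢ 1 ✓]
31^20 ≡ 13 (mod 61)  [q = 3: ≢ 1 ✓]
31^12 ≡ 34 (mod 61)  [q = 5: ≢ 1 ✓]
Every test exponent gives a nontrivial residue, hence 31 generates the full group.

Yes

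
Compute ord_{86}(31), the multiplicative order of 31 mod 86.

The order of 31 must divide φ(86) = φ(2)·φ(43) = 1·42 = 42 = 2 · 3 · 7.
Divisors of 42: 1, 2, 3, 6, 7, 14, 21, 42.
Evaluate successive powers at the divisors of 42:
31^1 ≡ 31
31^2 ≡ 15
31^3 ≡ 35
31^6 ≡ 21
31^7 ≡ 49
31^14 ≡ 79
31^21 ≡ 1
Hence ord(31) = 21.

21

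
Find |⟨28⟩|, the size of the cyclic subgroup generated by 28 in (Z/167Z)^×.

83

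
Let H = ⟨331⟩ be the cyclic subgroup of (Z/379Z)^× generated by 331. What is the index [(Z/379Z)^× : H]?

6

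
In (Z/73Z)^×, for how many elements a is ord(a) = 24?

8

φ(73) = 73 − 1 = 72 = 2^3 · 3^2.
In a cyclic group of order 72, there are φ(d) elements of order d for each divisor d of 72, and zero for non-divisors.
24 = 2^3 · 3 divides 72, and φ(24) = 8.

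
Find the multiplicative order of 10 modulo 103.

ord(10) | φ(103) = 103 − 1 = 102 = 2 · 3 · 17.
Divisors of 102: 1, 2, 3, 6, 17, 34, 51, 102.
Compute 10^d (mod 103) for the divisors d until we hit 1:
10^1 ≡ 10 (mod 103)
10^2 ≡ 100 (mod 103)
10^3 ≡ 73 (mod 103)
10^6 ≡ 76 (mod 103)
10^17 ≡ 102 (mod 103)
10^34 ≡ 1 (mod 103) ✓
Therefore the multiplicative order of 10 modulo 103 is 34.

34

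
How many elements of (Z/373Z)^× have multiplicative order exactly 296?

0

φ(373) = 373 − 1 = 372 = 2^2 · 3 · 31.
(Z/373Z)^× is cyclic (|G| = 372); a cyclic group of order m has exactly φ(d) elements of each order d | m, and none otherwise.
296 does not divide 372, so no element of (Z/373Z)^× has order 296.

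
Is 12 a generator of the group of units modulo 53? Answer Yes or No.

φ(53) = 53 − 1 = 52 = 2^2 · 13.
It suffices to check that the order of 12 is not a proper divisor of 52: compute 12^(52/q) for q ∈ {2, 13}.
12^26 ≡ 52 (mod 53)  [q = 2: ≢ 1 ✓]
12^4 ≡ 13 (mod 53)  [q = 13: ≢ 1 ✓]
All checks pass, so 12 has order 52 and is a primitive root modulo 53.

Yes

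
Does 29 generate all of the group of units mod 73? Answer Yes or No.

Yes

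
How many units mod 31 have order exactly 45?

φ(31) = 31 − 1 = 30 = 2 · 3 · 5.
(Z/31Z)^× is cyclic (|G| = 30); a cyclic group of order m has exactly φ(d) elements of each order d | m, and none otherwise.
45 does not divide 30, so no element of (Z/31Z)^× has order 45.

0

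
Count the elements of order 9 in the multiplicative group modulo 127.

6

φ(127) = 127 − 1 = 126 = 2 · 3^2 · 7.
Since (Z/127Z)^× is cyclic of order 126, the number of elements of order d is φ(d) when d | 126 and 0 otherwise.
9 = 3^2 divides 126, and φ(9) = 6.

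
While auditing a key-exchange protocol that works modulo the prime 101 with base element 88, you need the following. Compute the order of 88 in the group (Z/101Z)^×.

The order of 88 must divide φ(101) = 101 − 1 = 100 = 2^2 · 5^2.
Divisors of 100: 1, 2, 4, 5, 10, 20, 25, 50, 100.
Evaluate successive powers at the divisors of 100:
88^1 ≡ 88
88^2 ≡ 68
88^4 ≡ 79
88^5 ≡ 84
88^10 ≡ 87
88^20 ≡ 95
88^25 ≡ 1
So ord_101(88) = 25.

25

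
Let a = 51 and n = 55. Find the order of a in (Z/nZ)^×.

By Lagrange's theorem, ord_55(51) divides φ(55) = φ(5·11) = (5−1)·(11−1) = 4·10 = 40 = 2^3 · 5.
Divisors of 40: 1, 2, 4, 5, 8, 10, 20, 40.
Compute 51^d (mod 55) for the divisors d until we hit 1:
51^1 ≡ 51 (mod 55)
51^2 ≡ 16 (mod 55)
51^4 ≡ 36 (mod 55)
51^5 ≡ 21 (mod 55)
51^8 ≡ 31 (mod 55)
51^10 ≡ 1 (mod 55) ✓
So ord_55(51) = 10.

10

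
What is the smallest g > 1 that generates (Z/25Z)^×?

φ(25) = φ(5^2) = 5·(5−1) = 20 = 2^2 · 5.
Test candidates g = 2, 3, … against the prime factors q ∈ {2, 5} of φ(25): g is a generator iff g^(20/q) ≢ 1 for every such q.
g = 2: 2^10 ≡ 24; 2^4 ≡ 16 — none is 1, so 2 is a primitive root.
Hence the least primitive root of 25 is 2.

2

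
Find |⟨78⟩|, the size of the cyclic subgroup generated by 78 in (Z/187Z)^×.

16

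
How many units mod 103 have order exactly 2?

1

φ(103) = 103 − 1 = 102 = 2 · 3 · 17.
(Z/103Z)^× is cyclic (|G| = 102); a cyclic group of order m has exactly φ(d) elements of each order d | m, and none otherwise.
2 | 102, and φ(2) = 2 − 1 = 1.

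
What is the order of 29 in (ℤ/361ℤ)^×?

ord(29) | φ(361) = φ(19^2) = 19·(19−1) = 342 = 2 · 3^2 · 19.
Divisors of 342: 1, 2, 3, 6, 9, 18, 19, 38, 57, 114, 171, 342.
Check 29^d mod 361 for each divisor in increasing order:
29^1 ≡ 29
29^2 ≡ 119
29^3 ≡ 202
29^6 ≡ 11
29^9 ≡ 56
29^18 ≡ 248
29^19 ≡ 333
29^38 ≡ 62
29^57 ≡ 69
29^114 ≡ 68
29^171 ≡ 360
29^342 ≡ 1
Hence ord(29) = 342.

342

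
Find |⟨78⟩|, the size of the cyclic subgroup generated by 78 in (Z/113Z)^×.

16

Since 78 ∈ (Z/113Z)^×, its order divides φ(113) = 113 − 1 = 112 = 2^4 · 7.
Divisors of 112: 1, 2, 4, 7, 8, 14, 16, 28, 56, 112.
Test each divisor d:
78^1 ≡ 78 (mod 113)
78^2 ≡ 95 (mod 113)
78^4 ≡ 98 (mod 113)
78^7 ≡ 42 (mod 113)
78^8 ≡ 112 (mod 113)
78^14 ≡ 69 (mod 113)
78^16 ≡ 1 (mod 113) ✓
Therefore the multiplicative order of 78 modulo 113 is 16.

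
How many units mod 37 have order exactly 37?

0

φ(37) = 37 − 1 = 36 = 2^2 · 3^2.
Since (Z/37Z)^× is cyclic of order 36, the number of elements of order d is φ(d) when d | 36 and 0 otherwise.
37 does not divide 36, so no element of (Z/37Z)^× has order 37.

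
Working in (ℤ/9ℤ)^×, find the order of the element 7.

ord(7) | φ(9) = φ(3^2) = 3·(3−1) = 6 = 2 · 3.
Divisors of 6: 1, 2, 3, 6.
Check 7^d mod 9 for each divisor in increasing order:
7^1 ≡ 7 (mod 9)
7^2 ≡ 4 (mod 9)
7^3 ≡ 1 (mod 9) ✓
Therefore the multiplicative order of 7 modulo 9 is 3.

3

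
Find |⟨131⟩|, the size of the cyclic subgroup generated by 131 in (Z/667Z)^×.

Since 131 ∈ (Z/667Z)^×, its order divides φ(667) = φ(23·29) = (23−1)·(29−1) = 22·28 = 616 = 2^3 · 7 · 11.
Divisors of 616: 1, 2, 4, 7, 8, 11, 14, 22, 28, 44, 56, 77, 88, 154, 308, 616.
Check 131^d mod 667 for each divisor in increasing order:
131^1 ≡ 131 (mod 667)
131^2 ≡ 486 (mod 667)
131^4 ≡ 78 (mod 667)
131^7 ≡ 133 (mod 667)
131^8 ≡ 81 (mod 667)
131^11 ≡ 369 (mod 667)
131^14 ≡ 347 (mod 667)
131^22 ≡ 93 (mod 667)
131^28 ≡ 349 (mod 667)
131^44 ≡ 645 (mod 667)
131^56 ≡ 407 (mod 667)
131^77 ≡ 70 (mod 667)
131^88 ≡ 484 (mod 667)
131^154 ≡ 231 (mod 667)
131^308 ≡ 1 (mod 667) ✓
The smallest such exponent is 308, so the order of 131 is 308.

308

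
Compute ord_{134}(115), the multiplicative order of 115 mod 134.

ord(115) | φ(134) = φ(2)·φ(67) = 1·66 = 66 = 2 · 3 · 11.
Divisors of 66: 1, 2, 3, 6, 11, 22, 33, 66.
Compute 115^d (mod 134) for the divisors d until we hit 1:
115^1 ≡ 115
115^2 ≡ 93
115^3 ≡ 109
115^6 ≡ 89
115^11 ≡ 105
115^22 ≡ 37
115^33 ≡ 133
115^66 ≡ 1
So ord_134(115) = 66.

66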